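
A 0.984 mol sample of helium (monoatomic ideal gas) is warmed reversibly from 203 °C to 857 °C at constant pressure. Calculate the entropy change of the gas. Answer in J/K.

In kelvin: T₁ = 476.15 K, T₂ = 1130.15 K. At constant pressure, ΔS = nC_p ln(T₂/T₁) with C_p = 5R/2 = 20.79 J mol⁻¹ K⁻¹.
ΔS = 0.984 × 20.79 × ln(1130.15/476.15) = 17.7 J/K.

ΔS = 17.7 J/K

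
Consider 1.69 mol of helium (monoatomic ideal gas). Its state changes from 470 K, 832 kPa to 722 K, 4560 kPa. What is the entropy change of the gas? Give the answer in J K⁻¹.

ΔS = -8.82 J/K

ΔS = nC_p ln(T₂/T₁) − nR ln(P₂/P₁), with C_p = 5R/2 = 20.79 J mol⁻¹ K⁻¹ for a monoatomic ideal gas.
ΔS = 1.69 × [20.79 × ln(722/470) − 8.314 × ln(4560/832)] = -8.82 J/K.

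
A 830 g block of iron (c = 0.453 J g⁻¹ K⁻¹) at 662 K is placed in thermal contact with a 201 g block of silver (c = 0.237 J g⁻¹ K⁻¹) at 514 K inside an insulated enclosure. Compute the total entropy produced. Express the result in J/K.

ΔS_total = 1.27 J/K

Energy balance: T_f = (m₁c₁T₁ + m₂c₂T₂)/(m₁c₁ + m₂c₂) = 645.36 K.
ΔS₁ = m₁c₁ ln(T_f/T₁) = 375.99 × ln(645.36/662) = -9.573 J/K.
ΔS₂ = m₂c₂ ln(T_f/T₂) = 47.637 × ln(645.36/514) = 10.84 J/K.
ΔS_total = -9.573 + 10.84 = 1.27 J/K.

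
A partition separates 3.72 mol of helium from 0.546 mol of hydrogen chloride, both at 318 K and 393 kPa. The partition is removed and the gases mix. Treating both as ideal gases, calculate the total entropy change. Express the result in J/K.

ΔS_mix = 13.6 J/K

Mole fractions: x_A = 3.72/4.27 = 0.872, x_B = 0.128.
ΔS_mix = −R(n_A ln x_A + n_B ln x_B) = −8.314 × (3.72 ln 0.872 + 0.546 ln 0.128) = 13.6 J/K.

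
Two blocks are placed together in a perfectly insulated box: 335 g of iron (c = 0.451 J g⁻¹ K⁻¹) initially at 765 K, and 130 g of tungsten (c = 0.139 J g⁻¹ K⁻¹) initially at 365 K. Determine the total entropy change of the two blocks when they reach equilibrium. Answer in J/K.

Energy balance: T_f = (m₁c₁T₁ + m₂c₂T₂)/(m₁c₁ + m₂c₂) = 722.27 K.
ΔS₁ = m₁c₁ ln(T_f/T₁) = 151.085 × ln(722.27/765) = -8.684 J/K.
ΔS₂ = m₂c₂ ln(T_f/T₂) = 18.07 × ln(722.27/365) = 12.33 J/K.
ΔS_total = -8.684 + 12.33 = 3.65 J/K.

ΔS_total = 3.65 J/K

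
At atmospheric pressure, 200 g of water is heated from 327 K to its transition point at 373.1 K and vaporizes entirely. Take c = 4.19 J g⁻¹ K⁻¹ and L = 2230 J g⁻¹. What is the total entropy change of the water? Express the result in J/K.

Warming step: ΔS₁ = m c ln(T_tr/T_i) = 200 × 4.19 × ln(373.1/327) = 110.5 J/K.
Phase change: ΔS₂ = +mL/T_tr = 200 × 2230 / 373.1 = 1195 J/K.
ΔS_total = (110.5) + (1195) = 1310 J/K.

ΔS = 1310 J/K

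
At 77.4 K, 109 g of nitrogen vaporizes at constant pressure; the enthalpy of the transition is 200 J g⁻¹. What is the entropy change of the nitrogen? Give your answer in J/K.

Heat absorbed by the substance: Q = mL = 109 × 200 = 21800 J.
At constant T, ΔS = Q_rev/T = 21800 / 77.4 = 282 J/K.

ΔS = 282 J/K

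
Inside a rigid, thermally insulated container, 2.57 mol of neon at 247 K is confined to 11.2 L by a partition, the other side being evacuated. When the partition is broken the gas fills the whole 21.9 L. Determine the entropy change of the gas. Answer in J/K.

For an ideal gas in free expansion Q = 0 and W = 0, so T is unchanged.
Entropy is a state function; using a reversible isothermal path, ΔS_gas = nR ln(V₂/V₁) = 2.57 × 8.314 × ln(21.9/11.2) = 14.3 J/K.

ΔS_gas = 14.3 J/K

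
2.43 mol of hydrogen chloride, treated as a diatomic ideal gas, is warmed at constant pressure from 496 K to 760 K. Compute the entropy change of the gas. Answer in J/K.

At constant pressure, ΔS = nC_p ln(T₂/T₁) with C_p = 7R/2 = 29.1 J mol⁻¹ K⁻¹.
ΔS = 2.43 × 29.1 × ln(760/496) = 30.2 J/K.

ΔS = 30.2 J/K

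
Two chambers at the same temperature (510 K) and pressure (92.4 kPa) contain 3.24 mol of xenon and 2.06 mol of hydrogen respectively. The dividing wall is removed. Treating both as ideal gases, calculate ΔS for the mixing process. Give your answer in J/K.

Mole fractions: x_A = 3.24/5.3 = 0.611, x_B = 0.389.
ΔS_mix = −R(n_A ln x_A + n_B ln x_B) = −8.314 × (3.24 ln 0.611 + 2.06 ln 0.389) = 29.4 J/K.

ΔS_mix = 29.4 J/K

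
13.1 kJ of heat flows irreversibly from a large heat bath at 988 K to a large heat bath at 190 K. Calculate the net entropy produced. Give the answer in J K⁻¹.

ΔS_total = 55.7 J/K

ΔS_hot = −Q/T_H = −13100/988 = -13.26 J/K and ΔS_cold = +Q/T_C = 13100/190 = 68.95 J/K.
ΔS_total = -13.26 + 68.95 = 55.7 J/K, positive as the second law requires.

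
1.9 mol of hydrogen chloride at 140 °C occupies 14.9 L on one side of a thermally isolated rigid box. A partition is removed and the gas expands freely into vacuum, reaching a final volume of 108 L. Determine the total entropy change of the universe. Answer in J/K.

No heat is exchanged and no work is done, so the ideal-gas temperature stays constant.
Entropy is a state function; using a reversible isothermal path, ΔS_gas = nR ln(V₂/V₁) = 1.9 × 8.314 × ln(108/14.9) = 31.3 J/K.
The insulated surroundings exchange no heat, so ΔS_surr = 0 and ΔS_universe = ΔS_gas.

ΔS_universe = 31.3 J/K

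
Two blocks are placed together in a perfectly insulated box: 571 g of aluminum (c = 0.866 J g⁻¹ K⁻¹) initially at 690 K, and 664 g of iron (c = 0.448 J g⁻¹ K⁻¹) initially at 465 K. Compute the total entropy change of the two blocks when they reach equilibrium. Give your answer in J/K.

Energy balance: T_f = (m₁c₁T₁ + m₂c₂T₂)/(m₁c₁ + m₂c₂) = 605.49 K.
ΔS₁ = m₁c₁ ln(T_f/T₁) = 494.486 × ln(605.49/690) = -64.61 J/K.
ΔS₂ = m₂c₂ ln(T_f/T₂) = 297.472 × ln(605.49/465) = 78.53 J/K.
ΔS_total = -64.61 + 78.53 = 13.9 J/K.

ΔS_total = 13.9 J/K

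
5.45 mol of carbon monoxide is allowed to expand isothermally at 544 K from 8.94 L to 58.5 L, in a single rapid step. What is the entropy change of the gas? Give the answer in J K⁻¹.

ΔS_gas = 85.1 J/K

Entropy is a state function, so ΔS_gas depends only on the end states.
For an isothermal ideal gas ΔS_gas = nR ln(V₂/V₁) = 5.45 × 8.314 × ln(58.5/8.94) = 85.1 J/K.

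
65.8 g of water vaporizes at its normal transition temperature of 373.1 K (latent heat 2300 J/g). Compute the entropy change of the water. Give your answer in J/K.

ΔS = 406 J/K

Heat absorbed by the substance: Q = mL = 65.8 × 2300 = 151340 J.
At constant T, ΔS = Q_rev/T = 151340 / 373.1 = 406 J/K.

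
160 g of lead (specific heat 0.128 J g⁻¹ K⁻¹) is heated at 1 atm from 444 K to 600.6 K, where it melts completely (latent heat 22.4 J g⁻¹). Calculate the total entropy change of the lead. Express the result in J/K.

Warming step: ΔS₁ = m c ln(T_tr/T_i) = 160 × 0.128 × ln(600.6/444) = 6.187 J/K.
Phase change: ΔS₂ = +mL/T_tr = 160 × 22.4 / 600.6 = 5.967 J/K.
ΔS_total = (6.187) + (5.967) = 12.2 J/K.

ΔS = 12.2 J/K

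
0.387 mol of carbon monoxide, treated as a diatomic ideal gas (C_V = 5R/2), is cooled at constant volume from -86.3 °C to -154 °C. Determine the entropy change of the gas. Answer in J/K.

In kelvin: T₁ = 186.85 K, T₂ = 119.15 K. At constant volume, ΔS = nC_V ln(T₂/T₁) with C_V = 5R/2 = 20.79 J mol⁻¹ K⁻¹.
ΔS = 0.387 × 20.79 × ln(119.15/186.85) = -3.62 J/K.

ΔS = -3.62 J/K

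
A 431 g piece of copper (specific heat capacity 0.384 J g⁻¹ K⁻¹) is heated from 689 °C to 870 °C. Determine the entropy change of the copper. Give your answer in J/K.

In kelvin: T₁ = 962.15 K, T₂ = 1143.15 K. ΔS = ∫dQ_rev/T = m c ln(T₂/T₁) = 431 × 0.384 × ln(1143.15/962.15) = 28.5 J/K.

ΔS = 28.5 J/K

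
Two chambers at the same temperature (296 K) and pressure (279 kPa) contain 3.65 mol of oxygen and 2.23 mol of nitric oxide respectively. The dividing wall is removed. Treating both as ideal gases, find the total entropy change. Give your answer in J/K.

Mole fractions: x_A = 3.65/5.88 = 0.621, x_B = 0.379.
ΔS_mix = −R(n_A ln x_A + n_B ln x_B) = −8.314 × (3.65 ln 0.621 + 2.23 ln 0.379) = 32.4 J/K.

ΔS_mix = 32.4 J/K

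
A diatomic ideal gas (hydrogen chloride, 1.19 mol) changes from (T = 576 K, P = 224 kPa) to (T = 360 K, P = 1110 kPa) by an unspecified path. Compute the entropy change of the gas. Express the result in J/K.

ΔS = -32.1 J/K

ΔS = nC_p ln(T₂/T₁) − nR ln(P₂/P₁), with C_p = 7R/2 = 29.1 J mol⁻¹ K⁻¹ for a diatomic ideal gas.
ΔS = 1.19 × [29.1 × ln(360/576) − 8.314 × ln(1110/224)] = -32.1 J/K.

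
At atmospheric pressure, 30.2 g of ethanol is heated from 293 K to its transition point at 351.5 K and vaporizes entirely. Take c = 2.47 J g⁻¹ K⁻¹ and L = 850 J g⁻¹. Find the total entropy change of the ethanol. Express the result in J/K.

Warming step: ΔS₁ = m c ln(T_tr/T_i) = 30.2 × 2.47 × ln(351.5/293) = 13.58 J/K.
Phase change: ΔS₂ = +mL/T_tr = 30.2 × 850 / 351.5 = 73.03 J/K.
ΔS_total = (13.58) + (73.03) = 86.6 J/K.

ΔS = 86.6 J/K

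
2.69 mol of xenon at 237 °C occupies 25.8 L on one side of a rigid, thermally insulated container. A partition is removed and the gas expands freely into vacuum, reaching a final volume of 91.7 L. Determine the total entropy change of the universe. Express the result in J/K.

ΔS_universe = 28.4 J/K

For an ideal gas in free expansion Q = 0 and W = 0, so T is unchanged.
Entropy is a state function; using a reversible isothermal path, ΔS_gas = nR ln(V₂/V₁) = 2.69 × 8.314 × ln(91.7/25.8) = 28.4 J/K.
The insulated surroundings exchange no heat, so ΔS_surr = 0 and ΔS_universe = ΔS_gas.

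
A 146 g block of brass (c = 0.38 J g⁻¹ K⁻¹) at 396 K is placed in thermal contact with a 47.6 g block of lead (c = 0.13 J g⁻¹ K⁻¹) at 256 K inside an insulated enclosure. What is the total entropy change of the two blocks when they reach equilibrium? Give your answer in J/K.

Energy balance: T_f = (m₁c₁T₁ + m₂c₂T₂)/(m₁c₁ + m₂c₂) = 381.95 K.
ΔS₁ = m₁c₁ ln(T_f/T₁) = 55.48 × ln(381.95/396) = -2.004 J/K.
ΔS₂ = m₂c₂ ln(T_f/T₂) = 6.188 × ln(381.95/256) = 2.476 J/K.
ΔS_total = -2.004 + 2.476 = 0.472 J/K.

ΔS_total = 0.472 J/K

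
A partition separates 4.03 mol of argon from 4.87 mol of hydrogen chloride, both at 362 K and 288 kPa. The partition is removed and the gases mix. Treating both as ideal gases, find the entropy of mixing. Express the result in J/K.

ΔS_mix = 51 J/K

Mole fractions: x_A = 4.03/8.9 = 0.453, x_B = 0.547.
ΔS_mix = −R(n_A ln x_A + n_B ln x_B) = −8.314 × (4.03 ln 0.453 + 4.87 ln 0.547) = 51 J/K.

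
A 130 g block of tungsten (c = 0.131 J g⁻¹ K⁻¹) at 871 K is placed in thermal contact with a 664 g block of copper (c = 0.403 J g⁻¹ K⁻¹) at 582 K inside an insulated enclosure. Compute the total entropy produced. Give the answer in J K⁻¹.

ΔS_total = 1.47 J/K

Energy balance: T_f = (m₁c₁T₁ + m₂c₂T₂)/(m₁c₁ + m₂c₂) = 599.29 K.
ΔS₁ = m₁c₁ ln(T_f/T₁) = 17.03 × ln(599.29/871) = -6.367 J/K.
ΔS₂ = m₂c₂ ln(T_f/T₂) = 267.592 × ln(599.29/582) = 7.835 J/K.
ΔS_total = -6.367 + 7.835 = 1.47 J/K.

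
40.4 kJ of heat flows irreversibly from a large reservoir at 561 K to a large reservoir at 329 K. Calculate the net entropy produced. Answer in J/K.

ΔS_total = 50.8 J/K

ΔS_hot = −Q/T_H = −40400/561 = -72.01 J/K and ΔS_cold = +Q/T_C = 40400/329 = 122.8 J/K.
ΔS_total = -72.01 + 122.8 = 50.8 J/K, positive as the second law requires.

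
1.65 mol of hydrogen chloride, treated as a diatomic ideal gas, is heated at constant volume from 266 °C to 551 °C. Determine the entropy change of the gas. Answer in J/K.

ΔS = 14.6 J/K

In kelvin: T₁ = 539.15 K, T₂ = 824.15 K. At constant volume, ΔS = nC_V ln(T₂/T₁) with C_V = 5R/2 = 20.79 J mol⁻¹ K⁻¹.
ΔS = 1.65 × 20.79 × ln(824.15/539.15) = 14.6 J/K.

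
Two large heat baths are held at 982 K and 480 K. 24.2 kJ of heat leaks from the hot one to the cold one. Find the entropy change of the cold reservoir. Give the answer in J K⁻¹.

ΔS_cold = 50.4 J/K

The cold reservoir gains heat Q, so ΔS_cold = +Q/T_C = 24200/480 = 50.4 J/K.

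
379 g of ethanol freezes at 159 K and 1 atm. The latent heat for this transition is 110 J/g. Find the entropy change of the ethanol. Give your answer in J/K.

Heat released by the substance: Q = −mL = −379 × 110 = −41690 J.
At constant T, ΔS = Q_rev/T = −41690 / 159 = -262 J/K.

ΔS = -262 J/K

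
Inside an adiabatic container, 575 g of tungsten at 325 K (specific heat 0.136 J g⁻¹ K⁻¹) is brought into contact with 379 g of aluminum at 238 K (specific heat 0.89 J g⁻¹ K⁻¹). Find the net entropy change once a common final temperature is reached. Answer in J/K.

ΔS_total = 3.28 J/K

Energy balance: T_f = (m₁c₁T₁ + m₂c₂T₂)/(m₁c₁ + m₂c₂) = 254.37 K.
ΔS₁ = m₁c₁ ln(T_f/T₁) = 78.2 × ln(254.37/325) = -19.16 J/K.
ΔS₂ = m₂c₂ ln(T_f/T₂) = 337.31 × ln(254.37/238) = 22.44 J/K.
ΔS_total = -19.16 + 22.44 = 3.28 J/K.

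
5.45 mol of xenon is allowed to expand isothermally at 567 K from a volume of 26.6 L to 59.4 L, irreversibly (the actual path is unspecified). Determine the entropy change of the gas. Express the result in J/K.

Entropy is a state function, so ΔS_gas depends only on the end states.
For an isothermal ideal gas ΔS_gas = nR ln(V₂/V₁) = 5.45 × 8.314 × ln(59.4/26.6) = 36.4 J/K.

ΔS_gas = 36.4 J/K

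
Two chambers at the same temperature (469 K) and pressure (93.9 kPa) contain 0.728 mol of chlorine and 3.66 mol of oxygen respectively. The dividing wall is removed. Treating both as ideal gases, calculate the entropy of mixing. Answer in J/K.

ΔS_mix = 16.4 J/K

Mole fractions: x_A = 0.728/4.39 = 0.166, x_B = 0.834.
ΔS_mix = −R(n_A ln x_A + n_B ln x_B) = −8.314 × (0.728 ln 0.166 + 3.66 ln 0.834) = 16.4 J/K.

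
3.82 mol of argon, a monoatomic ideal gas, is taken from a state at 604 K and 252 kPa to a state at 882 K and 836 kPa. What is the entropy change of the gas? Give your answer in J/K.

ΔS = -8.02 J/K

ΔS = nC_p ln(T₂/T₁) − nR ln(P₂/P₁), with C_p = 5R/2 = 20.79 J mol⁻¹ K⁻¹ for a monoatomic ideal gas.
ΔS = 3.82 × [20.79 × ln(882/604) − 8.314 × ln(836/252)] = -8.02 J/K.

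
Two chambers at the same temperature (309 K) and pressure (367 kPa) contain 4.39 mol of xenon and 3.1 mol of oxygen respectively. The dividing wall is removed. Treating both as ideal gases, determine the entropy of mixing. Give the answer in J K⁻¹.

Mole fractions: x_A = 4.39/7.49 = 0.586, x_B = 0.414.
ΔS_mix = −R(n_A ln x_A + n_B ln x_B) = −8.314 × (4.39 ln 0.586 + 3.1 ln 0.414) = 42.2 J/K.

ΔS_mix = 42.2 J/K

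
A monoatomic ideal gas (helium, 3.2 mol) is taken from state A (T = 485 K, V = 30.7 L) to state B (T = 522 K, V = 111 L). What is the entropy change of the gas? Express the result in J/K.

ΔS = 37.1 J/K

Entropy is a state function: ΔS = nC_V ln(T₂/T₁) + nR ln(V₂/V₁), with C_V = 3R/2 = 12.47 J mol⁻¹ K⁻¹ for a monoatomic ideal gas.
ΔS = 3.2 × [12.47 × ln(522/485) + 8.314 × ln(111/30.7)] = 37.1 J/K.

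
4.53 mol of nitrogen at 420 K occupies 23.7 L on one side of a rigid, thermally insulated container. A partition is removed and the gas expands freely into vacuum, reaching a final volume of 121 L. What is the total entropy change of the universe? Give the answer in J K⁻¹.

ΔS_universe = 61.4 J/K

For an ideal gas in free expansion Q = 0 and W = 0, so T is unchanged.
Entropy is a state function; using a reversible isothermal path, ΔS_gas = nR ln(V₂/V₁) = 4.53 × 8.314 × ln(121/23.7) = 61.4 J/K.
The insulated surroundings exchange no heat, so ΔS_surr = 0 and ΔS_universe = ΔS_gas.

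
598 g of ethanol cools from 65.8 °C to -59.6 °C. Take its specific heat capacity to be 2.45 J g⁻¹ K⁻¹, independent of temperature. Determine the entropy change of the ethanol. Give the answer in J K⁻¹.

In kelvin: T₁ = 338.95 K, T₂ = 213.55 K. ΔS = ∫dQ_rev/T = m c ln(T₂/T₁) = 598 × 2.45 × ln(213.55/338.95) = -677 J/K.

ΔS = -677 J/K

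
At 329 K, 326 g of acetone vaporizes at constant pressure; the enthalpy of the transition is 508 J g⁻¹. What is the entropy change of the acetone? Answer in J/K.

ΔS = 503 J/K

Heat absorbed by the substance: Q = mL = 326 × 508 = 165608 J.
At constant T, ΔS = Q_rev/T = 165608 / 329 = 503 J/K.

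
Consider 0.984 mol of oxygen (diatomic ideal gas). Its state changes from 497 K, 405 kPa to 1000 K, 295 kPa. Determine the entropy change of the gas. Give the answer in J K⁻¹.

ΔS = nC_p ln(T₂/T₁) − nR ln(P₂/P₁), with C_p = 7R/2 = 29.1 J mol⁻¹ K⁻¹ for a diatomic ideal gas.
ΔS = 0.984 × [29.1 × ln(1000/497) − 8.314 × ln(295/405)] = 22.6 J/K.

ΔS = 22.6 J/K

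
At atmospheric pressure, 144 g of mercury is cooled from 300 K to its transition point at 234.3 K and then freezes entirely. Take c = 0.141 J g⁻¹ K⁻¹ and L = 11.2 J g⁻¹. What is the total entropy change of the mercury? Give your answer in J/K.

ΔS = -11.9 J/K

Cooling step: ΔS₁ = m c ln(T_tr/T_i) = 144 × 0.141 × ln(234.3/300) = -5.019 J/K.
Phase change: ΔS₂ = −mL/T_tr = −144 × 11.2 / 234.3 = -6.883 J/K.
ΔS_total = (-5.019) + (-6.883) = -11.9 J/K.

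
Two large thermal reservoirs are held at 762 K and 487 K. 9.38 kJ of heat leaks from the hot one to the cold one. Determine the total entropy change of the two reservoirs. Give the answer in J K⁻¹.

ΔS_hot = −Q/T_H = −9380/762 = -12.31 J/K and ΔS_cold = +Q/T_C = 9380/487 = 19.26 J/K.
ΔS_total = -12.31 + 19.26 = 6.95 J/K, positive as the second law requires.

ΔS_total = 6.95 J/K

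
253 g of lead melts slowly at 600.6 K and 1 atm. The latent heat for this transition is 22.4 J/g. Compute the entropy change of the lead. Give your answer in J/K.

ΔS = 9.44 J/K

Heat absorbed by the substance: Q = mL = 253 × 22.4 = 5667.2 J.
At constant T, ΔS = Q_rev/T = 5667.2 / 600.6 = 9.44 J/K.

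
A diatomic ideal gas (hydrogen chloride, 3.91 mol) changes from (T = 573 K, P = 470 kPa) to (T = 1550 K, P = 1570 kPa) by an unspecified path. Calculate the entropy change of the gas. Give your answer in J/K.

ΔS = 74 J/K

ΔS = nC_p ln(T₂/T₁) − nR ln(P₂/P₁), with C_p = 7R/2 = 29.1 J mol⁻¹ K⁻¹ for a diatomic ideal gas.
ΔS = 3.91 × [29.1 × ln(1550/573) − 8.314 × ln(1570/470)] = 74 J/K.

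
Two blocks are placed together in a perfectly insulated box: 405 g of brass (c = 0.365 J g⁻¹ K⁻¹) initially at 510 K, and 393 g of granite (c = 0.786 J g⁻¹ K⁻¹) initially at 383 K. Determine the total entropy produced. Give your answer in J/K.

Energy balance: T_f = (m₁c₁T₁ + m₂c₂T₂)/(m₁c₁ + m₂c₂) = 424.11 K.
ΔS₁ = m₁c₁ ln(T_f/T₁) = 147.825 × ln(424.11/510) = -27.26 J/K.
ΔS₂ = m₂c₂ ln(T_f/T₂) = 308.898 × ln(424.11/383) = 31.49 J/K.
ΔS_total = -27.26 + 31.49 = 4.23 J/K.

ΔS_total = 4.23 J/K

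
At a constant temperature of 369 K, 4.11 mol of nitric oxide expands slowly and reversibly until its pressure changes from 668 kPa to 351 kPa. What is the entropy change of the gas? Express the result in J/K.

ΔS_gas = 22 J/K

For an isothermal ideal gas ΔS_gas = nR ln(P₁/P₂) = 4.11 × 8.314 × ln(668/351) = 22 J/K.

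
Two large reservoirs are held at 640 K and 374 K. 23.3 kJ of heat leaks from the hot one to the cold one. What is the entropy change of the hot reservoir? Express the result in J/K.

The hot reservoir loses heat Q, so ΔS_hot = −Q/T_H = −23300/640 = -36.4 J/K.

ΔS_hot = -36.4 J/K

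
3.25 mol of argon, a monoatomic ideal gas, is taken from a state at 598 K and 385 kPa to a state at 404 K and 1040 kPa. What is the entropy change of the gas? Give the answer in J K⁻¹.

ΔS = -53.3 J/K

ΔS = nC_p ln(T₂/T₁) − nR ln(P₂/P₁), with C_p = 5R/2 = 20.79 J mol⁻¹ K⁻¹ for a monoatomic ideal gas.
ΔS = 3.25 × [20.79 × ln(404/598) − 8.314 × ln(1040/385)] = -53.3 J/K.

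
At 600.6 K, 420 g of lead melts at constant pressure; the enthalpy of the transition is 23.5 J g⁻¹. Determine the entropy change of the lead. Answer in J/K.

ΔS = 16.4 J/K

Heat absorbed by the substance: Q = mL = 420 × 23.5 = 9870 J.
At constant T, ΔS = Q_rev/T = 9870 / 600.6 = 16.4 J/K.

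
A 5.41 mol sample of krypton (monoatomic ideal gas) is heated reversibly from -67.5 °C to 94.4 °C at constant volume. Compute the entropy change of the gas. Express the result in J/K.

In kelvin: T₁ = 205.65 K, T₂ = 367.55 K. At constant volume, ΔS = nC_V ln(T₂/T₁) with C_V = 3R/2 = 12.47 J mol⁻¹ K⁻¹.
ΔS = 5.41 × 12.47 × ln(367.55/205.65) = 39.2 J/K.

ΔS = 39.2 J/K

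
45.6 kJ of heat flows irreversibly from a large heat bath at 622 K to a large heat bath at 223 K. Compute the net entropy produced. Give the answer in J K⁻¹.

ΔS_hot = −Q/T_H = −45600/622 = -73.31 J/K and ΔS_cold = +Q/T_C = 45600/223 = 204.5 J/K.
ΔS_total = -73.31 + 204.5 = 131 J/K, positive as the second law requires.

ΔS_total = 131 J/K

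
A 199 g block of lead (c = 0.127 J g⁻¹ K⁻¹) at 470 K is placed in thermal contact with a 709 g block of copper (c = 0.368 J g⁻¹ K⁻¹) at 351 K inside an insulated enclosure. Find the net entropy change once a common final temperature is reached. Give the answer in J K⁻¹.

Energy balance: T_f = (m₁c₁T₁ + m₂c₂T₂)/(m₁c₁ + m₂c₂) = 361.51 K.
ΔS₁ = m₁c₁ ln(T_f/T₁) = 25.273 × ln(361.51/470) = -6.633 J/K.
ΔS₂ = m₂c₂ ln(T_f/T₂) = 260.912 × ln(361.51/351) = 7.697 J/K.
ΔS_total = -6.633 + 7.697 = 1.06 J/K.

ΔS_total = 1.06 J/K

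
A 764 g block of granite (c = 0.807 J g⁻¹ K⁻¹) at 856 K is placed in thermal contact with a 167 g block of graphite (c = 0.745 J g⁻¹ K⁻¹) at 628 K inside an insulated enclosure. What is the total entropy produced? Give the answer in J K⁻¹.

ΔS_total = 4.63 J/K

Energy balance: T_f = (m₁c₁T₁ + m₂c₂T₂)/(m₁c₁ + m₂c₂) = 817.72 K.
ΔS₁ = m₁c₁ ln(T_f/T₁) = 616.548 × ln(817.72/856) = -28.21 J/K.
ΔS₂ = m₂c₂ ln(T_f/T₂) = 124.415 × ln(817.72/628) = 32.84 J/K.
ΔS_total = -28.21 + 32.84 = 4.63 J/K.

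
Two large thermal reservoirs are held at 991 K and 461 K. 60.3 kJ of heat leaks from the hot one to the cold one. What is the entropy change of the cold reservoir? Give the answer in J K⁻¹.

ΔS_cold = 131 J/K

The cold reservoir gains heat Q, so ΔS_cold = +Q/T_C = 60300/461 = 131 J/K.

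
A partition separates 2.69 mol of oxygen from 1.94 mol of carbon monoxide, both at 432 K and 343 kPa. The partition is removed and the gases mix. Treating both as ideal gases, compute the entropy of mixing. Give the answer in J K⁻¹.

ΔS_mix = 26.2 J/K

Mole fractions: x_A = 2.69/4.63 = 0.581, x_B = 0.419.
ΔS_mix = −R(n_A ln x_A + n_B ln x_B) = −8.314 × (2.69 ln 0.581 + 1.94 ln 0.419) = 26.2 J/K.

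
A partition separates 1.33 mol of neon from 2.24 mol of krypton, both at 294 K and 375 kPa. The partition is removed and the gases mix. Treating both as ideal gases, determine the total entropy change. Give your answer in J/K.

ΔS_mix = 19.6 J/K

Mole fractions: x_A = 1.33/3.57 = 0.373, x_B = 0.627.
ΔS_mix = −R(n_A ln x_A + n_B ln x_B) = −8.314 × (1.33 ln 0.373 + 2.24 ln 0.627) = 19.6 J/K.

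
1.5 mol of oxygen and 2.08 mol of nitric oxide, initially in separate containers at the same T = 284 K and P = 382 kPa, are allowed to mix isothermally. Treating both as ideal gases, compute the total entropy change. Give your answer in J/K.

Mole fractions: x_A = 1.5/3.58 = 0.419, x_B = 0.581.
ΔS_mix = −R(n_A ln x_A + n_B ln x_B) = −8.314 × (1.5 ln 0.419 + 2.08 ln 0.581) = 20.2 J/K.

ΔS_mix = 20.2 J/K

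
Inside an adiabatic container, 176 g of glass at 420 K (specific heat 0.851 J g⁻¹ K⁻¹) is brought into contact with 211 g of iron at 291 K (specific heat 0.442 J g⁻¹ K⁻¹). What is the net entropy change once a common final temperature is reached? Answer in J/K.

Energy balance: T_f = (m₁c₁T₁ + m₂c₂T₂)/(m₁c₁ + m₂c₂) = 370.5 K.
ΔS₁ = m₁c₁ ln(T_f/T₁) = 149.776 × ln(370.5/420) = -18.783 J/K.
ΔS₂ = m₂c₂ ln(T_f/T₂) = 93.262 × ln(370.5/291) = 22.525 J/K.
ΔS_total = -18.783 + 22.525 = 3.74 J/K.

ΔS_total = 3.74 J/K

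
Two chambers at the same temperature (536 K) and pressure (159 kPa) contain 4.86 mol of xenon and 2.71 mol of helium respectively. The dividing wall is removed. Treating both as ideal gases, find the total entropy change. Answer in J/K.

Mole fractions: x_A = 4.86/7.57 = 0.642, x_B = 0.358.
ΔS_mix = −R(n_A ln x_A + n_B ln x_B) = −8.314 × (4.86 ln 0.642 + 2.71 ln 0.358) = 41.1 J/K.

ΔS_mix = 41.1 J/K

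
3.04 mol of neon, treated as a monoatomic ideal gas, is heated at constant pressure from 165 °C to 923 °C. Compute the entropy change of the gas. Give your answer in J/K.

ΔS = 63.5 J/K

In kelvin: T₁ = 438.15 K, T₂ = 1196.15 K. At constant pressure, ΔS = nC_p ln(T₂/T₁) with C_p = 5R/2 = 20.79 J mol⁻¹ K⁻¹.
ΔS = 3.04 × 20.79 × ln(1196.15/438.15) = 63.5 J/K.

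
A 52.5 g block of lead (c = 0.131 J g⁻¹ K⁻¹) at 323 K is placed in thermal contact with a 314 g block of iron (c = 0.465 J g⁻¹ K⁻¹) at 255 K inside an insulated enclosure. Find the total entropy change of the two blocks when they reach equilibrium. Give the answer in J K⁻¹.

ΔS_total = 0.197 J/K

Energy balance: T_f = (m₁c₁T₁ + m₂c₂T₂)/(m₁c₁ + m₂c₂) = 258.06 K.
ΔS₁ = m₁c₁ ln(T_f/T₁) = 6.8775 × ln(258.06/323) = -1.544 J/K.
ΔS₂ = m₂c₂ ln(T_f/T₂) = 146.01 × ln(258.06/255) = 1.741 J/K.
ΔS_total = -1.544 + 1.741 = 0.197 J/K.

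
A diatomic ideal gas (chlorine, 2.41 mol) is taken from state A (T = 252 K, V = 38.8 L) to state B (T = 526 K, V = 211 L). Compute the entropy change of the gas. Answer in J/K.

Entropy is a state function: ΔS = nC_V ln(T₂/T₁) + nR ln(V₂/V₁), with C_V = 5R/2 = 20.79 J mol⁻¹ K⁻¹ for a diatomic ideal gas.
ΔS = 2.41 × [20.79 × ln(526/252) + 8.314 × ln(211/38.8)] = 70.8 J/K.

ΔS = 70.8 J/K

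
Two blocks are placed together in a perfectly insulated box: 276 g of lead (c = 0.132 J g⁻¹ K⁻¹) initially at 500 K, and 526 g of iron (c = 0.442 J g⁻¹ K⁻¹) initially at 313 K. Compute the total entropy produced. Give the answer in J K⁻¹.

ΔS_total = 3.87 J/K

Energy balance: T_f = (m₁c₁T₁ + m₂c₂T₂)/(m₁c₁ + m₂c₂) = 338.33 K.
ΔS₁ = m₁c₁ ln(T_f/T₁) = 36.432 × ln(338.33/500) = -14.229 J/K.
ΔS₂ = m₂c₂ ln(T_f/T₂) = 232.492 × ln(338.33/313) = 18.095 J/K.
ΔS_total = -14.229 + 18.095 = 3.87 J/K.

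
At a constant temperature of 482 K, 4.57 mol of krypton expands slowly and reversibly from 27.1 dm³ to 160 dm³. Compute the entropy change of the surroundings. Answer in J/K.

ΔS_surr = -67.5 J/K

For an isothermal ideal gas ΔS_gas = nR ln(V₂/V₁) = 4.57 × 8.314 × ln(160/27.1) = 67.5 J/K.
The process is reversible, so ΔS_surr = −ΔS_gas = -67.5 J/K and ΔS_universe = 0.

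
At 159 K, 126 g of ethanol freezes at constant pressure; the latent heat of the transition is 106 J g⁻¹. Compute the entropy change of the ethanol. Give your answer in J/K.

ΔS = -84 J/K

Heat released by the substance: Q = −mL = −126 × 106 = −13356 J.
At constant T, ΔS = Q_rev/T = −13356 / 159 = -84 J/K.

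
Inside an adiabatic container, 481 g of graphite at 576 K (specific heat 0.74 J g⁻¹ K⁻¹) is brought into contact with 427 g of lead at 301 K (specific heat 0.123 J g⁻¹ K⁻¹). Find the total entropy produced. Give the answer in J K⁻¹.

ΔS_total = 8.21 J/K

Energy balance: T_f = (m₁c₁T₁ + m₂c₂T₂)/(m₁c₁ + m₂c₂) = 540.64 K.
ΔS₁ = m₁c₁ ln(T_f/T₁) = 355.94 × ln(540.64/576) = -22.55 J/K.
ΔS₂ = m₂c₂ ln(T_f/T₂) = 52.521 × ln(540.64/301) = 30.76 J/K.
ΔS_total = -22.55 + 30.76 = 8.21 J/K.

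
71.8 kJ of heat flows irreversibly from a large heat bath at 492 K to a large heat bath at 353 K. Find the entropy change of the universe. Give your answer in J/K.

ΔS_total = 57.5 J/K

ΔS_hot = −Q/T_H = −71800/492 = -145.9 J/K and ΔS_cold = +Q/T_C = 71800/353 = 203.4 J/K.
ΔS_total = -145.9 + 203.4 = 57.5 J/K, positive as the second law requires.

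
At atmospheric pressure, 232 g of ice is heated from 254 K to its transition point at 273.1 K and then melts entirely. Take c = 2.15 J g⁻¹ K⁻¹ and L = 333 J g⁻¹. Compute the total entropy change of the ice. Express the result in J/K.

ΔS = 319 J/K

Warming step: ΔS₁ = m c ln(T_tr/T_i) = 232 × 2.15 × ln(273.1/254) = 36.16 J/K.
Phase change: ΔS₂ = +mL/T_tr = 232 × 333 / 273.1 = 282.9 J/K.
ΔS_total = (36.16) + (282.9) = 319 J/K.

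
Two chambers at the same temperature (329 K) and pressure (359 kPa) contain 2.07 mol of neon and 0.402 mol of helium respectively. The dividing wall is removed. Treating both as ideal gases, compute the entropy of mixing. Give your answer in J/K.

Mole fractions: x_A = 2.07/2.47 = 0.837, x_B = 0.163.
ΔS_mix = −R(n_A ln x_A + n_B ln x_B) = −8.314 × (2.07 ln 0.837 + 0.402 ln 0.163) = 9.13 J/K.

ΔS_mix = 9.13 J/K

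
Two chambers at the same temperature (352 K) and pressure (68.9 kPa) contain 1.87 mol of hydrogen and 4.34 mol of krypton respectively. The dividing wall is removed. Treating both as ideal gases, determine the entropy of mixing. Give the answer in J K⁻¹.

Mole fractions: x_A = 1.87/6.21 = 0.301, x_B = 0.699.
ΔS_mix = −R(n_A ln x_A + n_B ln x_B) = −8.314 × (1.87 ln 0.301 + 4.34 ln 0.699) = 31.6 J/K.

ΔS_mix = 31.6 J/K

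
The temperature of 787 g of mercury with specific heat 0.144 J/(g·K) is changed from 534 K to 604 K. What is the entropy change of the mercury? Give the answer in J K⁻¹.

ΔS = 14 J/K

ΔS = ∫dQ_rev/T = m c ln(T₂/T₁) = 787 × 0.144 × ln(604/534) = 14 J/K.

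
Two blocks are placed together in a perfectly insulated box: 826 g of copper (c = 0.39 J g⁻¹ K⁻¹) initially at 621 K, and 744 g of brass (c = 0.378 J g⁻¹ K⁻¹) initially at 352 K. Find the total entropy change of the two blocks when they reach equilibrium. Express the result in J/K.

ΔS_total = 23.6 J/K

Energy balance: T_f = (m₁c₁T₁ + m₂c₂T₂)/(m₁c₁ + m₂c₂) = 495.62 K.
ΔS₁ = m₁c₁ ln(T_f/T₁) = 322.14 × ln(495.62/621) = -72.65 J/K.
ΔS₂ = m₂c₂ ln(T_f/T₂) = 281.232 × ln(495.62/352) = 96.23 J/K.
ΔS_total = -72.65 + 96.23 = 23.6 J/K.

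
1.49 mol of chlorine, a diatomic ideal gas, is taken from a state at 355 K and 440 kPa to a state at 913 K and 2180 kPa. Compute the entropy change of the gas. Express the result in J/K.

ΔS = nC_p ln(T₂/T₁) − nR ln(P₂/P₁), with C_p = 7R/2 = 29.1 J mol⁻¹ K⁻¹ for a diatomic ideal gas.
ΔS = 1.49 × [29.1 × ln(913/355) − 8.314 × ln(2180/440)] = 21.1 J/K.

ΔS = 21.1 J/K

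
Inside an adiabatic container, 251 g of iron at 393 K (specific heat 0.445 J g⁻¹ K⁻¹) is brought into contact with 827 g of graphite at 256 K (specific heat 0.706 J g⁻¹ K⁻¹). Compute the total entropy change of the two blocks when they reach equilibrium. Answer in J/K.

Energy balance: T_f = (m₁c₁T₁ + m₂c₂T₂)/(m₁c₁ + m₂c₂) = 278 K.
ΔS₁ = m₁c₁ ln(T_f/T₁) = 111.695 × ln(278/393) = -38.67 J/K.
ΔS₂ = m₂c₂ ln(T_f/T₂) = 583.862 × ln(278/256) = 48.14 J/K.
ΔS_total = -38.67 + 48.14 = 9.47 J/K.

ΔS_total = 9.47 J/K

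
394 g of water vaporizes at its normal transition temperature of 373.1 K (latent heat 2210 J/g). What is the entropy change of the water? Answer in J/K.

Heat absorbed by the substance: Q = mL = 394 × 2210 = 870740 J.
At constant T, ΔS = Q_rev/T = 870740 / 373.1 = 2330 J/K.

ΔS = 2330 J/K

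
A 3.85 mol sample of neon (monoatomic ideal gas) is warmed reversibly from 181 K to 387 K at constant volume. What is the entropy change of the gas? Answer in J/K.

ΔS = 36.5 J/K

At constant volume, ΔS = nC_V ln(T₂/T₁) with C_V = 3R/2 = 12.47 J mol⁻¹ K⁻¹.
ΔS = 3.85 × 12.47 × ln(387/181) = 36.5 J/K.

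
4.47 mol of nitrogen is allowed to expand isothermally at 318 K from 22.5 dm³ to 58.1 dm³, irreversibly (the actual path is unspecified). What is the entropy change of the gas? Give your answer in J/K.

ΔS_gas = 35.3 J/K

Entropy is a state function, so ΔS_gas depends only on the end states.
For an isothermal ideal gas ΔS_gas = nR ln(V₂/V₁) = 4.47 × 8.314 × ln(58.1/22.5) = 35.3 J/K.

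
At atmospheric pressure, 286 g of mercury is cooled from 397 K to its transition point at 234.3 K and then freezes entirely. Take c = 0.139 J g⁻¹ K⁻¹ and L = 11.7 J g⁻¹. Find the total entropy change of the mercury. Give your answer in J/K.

ΔS = -35.2 J/K

Cooling step: ΔS₁ = m c ln(T_tr/T_i) = 286 × 0.139 × ln(234.3/397) = -20.96 J/K.
Phase change: ΔS₂ = −mL/T_tr = −286 × 11.7 / 234.3 = -14.28 J/K.
ΔS_total = (-20.96) + (-14.28) = -35.2 J/K.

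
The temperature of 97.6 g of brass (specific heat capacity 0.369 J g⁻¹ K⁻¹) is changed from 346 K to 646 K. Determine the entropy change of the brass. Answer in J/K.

ΔS = ∫dQ_rev/T = m c ln(T₂/T₁) = 97.6 × 0.369 × ln(646/346) = 22.5 J/K.

ΔS = 22.5 J/K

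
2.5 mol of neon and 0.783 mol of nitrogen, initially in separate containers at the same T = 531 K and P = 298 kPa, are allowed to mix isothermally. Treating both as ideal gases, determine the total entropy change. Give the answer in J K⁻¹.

Mole fractions: x_A = 2.5/3.28 = 0.761, x_B = 0.239.
ΔS_mix = −R(n_A ln x_A + n_B ln x_B) = −8.314 × (2.5 ln 0.761 + 0.783 ln 0.239) = 15 J/K.

ΔS_mix = 15 J/K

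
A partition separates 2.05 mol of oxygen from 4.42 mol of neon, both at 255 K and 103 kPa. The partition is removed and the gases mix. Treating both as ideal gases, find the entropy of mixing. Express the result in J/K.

Mole fractions: x_A = 2.05/6.47 = 0.317, x_B = 0.683.
ΔS_mix = −R(n_A ln x_A + n_B ln x_B) = −8.314 × (2.05 ln 0.317 + 4.42 ln 0.683) = 33.6 J/K.

ΔS_mix = 33.6 J/K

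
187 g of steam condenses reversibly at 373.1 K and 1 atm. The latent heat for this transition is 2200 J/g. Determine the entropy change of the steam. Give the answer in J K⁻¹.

ΔS = -1100 J/K

Heat released by the substance: Q = −mL = −187 × 2200 = −411400 J.
At constant T, ΔS = Q_rev/T = −411400 / 373.1 = -1100 J/K.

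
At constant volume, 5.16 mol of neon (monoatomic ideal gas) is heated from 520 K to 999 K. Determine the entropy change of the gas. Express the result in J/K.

At constant volume, ΔS = nC_V ln(T₂/T₁) with C_V = 3R/2 = 12.47 J mol⁻¹ K⁻¹.
ΔS = 5.16 × 12.47 × ln(999/520) = 42 J/K.

ΔS = 42 J/K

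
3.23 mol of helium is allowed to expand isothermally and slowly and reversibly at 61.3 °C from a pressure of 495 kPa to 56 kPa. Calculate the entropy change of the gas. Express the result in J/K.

For an isothermal ideal gas ΔS_gas = nR ln(P₁/P₂) = 3.23 × 8.314 × ln(495/56) = 58.5 J/K.

ΔS_gas = 58.5 J/K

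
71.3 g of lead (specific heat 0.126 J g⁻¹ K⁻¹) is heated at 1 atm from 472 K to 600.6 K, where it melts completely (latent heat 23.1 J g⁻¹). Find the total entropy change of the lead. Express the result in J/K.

ΔS = 4.91 J/K

Warming step: ΔS₁ = m c ln(T_tr/T_i) = 71.3 × 0.126 × ln(600.6/472) = 2.165 J/K.
Phase change: ΔS₂ = +mL/T_tr = 71.3 × 23.1 / 600.6 = 2.742 J/K.
ΔS_total = (2.165) + (2.742) = 4.91 J/K.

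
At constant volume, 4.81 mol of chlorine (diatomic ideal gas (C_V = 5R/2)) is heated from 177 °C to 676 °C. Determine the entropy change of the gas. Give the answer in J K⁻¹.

In kelvin: T₁ = 450.15 K, T₂ = 949.15 K. At constant volume, ΔS = nC_V ln(T₂/T₁) with C_V = 5R/2 = 20.79 J mol⁻¹ K⁻¹.
ΔS = 4.81 × 20.79 × ln(949.15/450.15) = 74.6 J/K.

ΔS = 74.6 J/K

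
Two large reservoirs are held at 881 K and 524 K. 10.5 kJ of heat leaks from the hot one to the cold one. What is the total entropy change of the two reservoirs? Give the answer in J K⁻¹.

ΔS_total = 8.12 J/K

ΔS_hot = −Q/T_H = −10500/881 = -11.92 J/K and ΔS_cold = +Q/T_C = 10500/524 = 20.04 J/K.
ΔS_total = -11.92 + 20.04 = 8.12 J/K, positive as the second law requires.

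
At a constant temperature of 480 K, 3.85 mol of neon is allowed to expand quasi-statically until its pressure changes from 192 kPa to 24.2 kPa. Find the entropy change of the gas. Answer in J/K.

ΔS_gas = 66.3 J/K

For an isothermal ideal gas ΔS_gas = nR ln(P₁/P₂) = 3.85 × 8.314 × ln(192/24.2) = 66.3 J/K.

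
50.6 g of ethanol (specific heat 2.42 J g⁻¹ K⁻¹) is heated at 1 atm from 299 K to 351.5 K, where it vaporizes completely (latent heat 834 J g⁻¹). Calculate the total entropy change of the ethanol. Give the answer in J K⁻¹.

Warming step: ΔS₁ = m c ln(T_tr/T_i) = 50.6 × 2.42 × ln(351.5/299) = 19.81 J/K.
Phase change: ΔS₂ = +mL/T_tr = 50.6 × 834 / 351.5 = 120.1 J/K.
ΔS_total = (19.81) + (120.1) = 140 J/K.

ΔS = 140 J/K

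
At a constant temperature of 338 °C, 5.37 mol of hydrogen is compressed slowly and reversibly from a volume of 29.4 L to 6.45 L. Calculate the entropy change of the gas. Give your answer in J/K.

ΔS_gas = -67.7 J/K

For an isothermal ideal gas ΔS_gas = nR ln(V₂/V₁) = 5.37 × 8.314 × ln(6.45/29.4) = -67.7 J/K.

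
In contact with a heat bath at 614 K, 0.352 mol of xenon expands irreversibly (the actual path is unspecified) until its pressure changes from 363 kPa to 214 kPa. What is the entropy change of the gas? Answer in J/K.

Entropy is a state function, so ΔS_gas depends only on the end states.
For an isothermal ideal gas ΔS_gas = nR ln(P₁/P₂) = 0.352 × 8.314 × ln(363/214) = 1.55 J/K.

ΔS_gas = 1.55 J/K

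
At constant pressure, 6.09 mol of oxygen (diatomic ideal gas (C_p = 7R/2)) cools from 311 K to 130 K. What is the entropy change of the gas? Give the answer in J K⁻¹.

At constant pressure, ΔS = nC_p ln(T₂/T₁) with C_p = 7R/2 = 29.1 J mol⁻¹ K⁻¹.
ΔS = 6.09 × 29.1 × ln(130/311) = -155 J/K.

ΔS = -155 J/K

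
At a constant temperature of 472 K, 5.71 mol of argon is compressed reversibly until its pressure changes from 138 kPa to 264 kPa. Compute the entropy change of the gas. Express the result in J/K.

ΔS_gas = -30.8 J/K

For an isothermal ideal gas ΔS_gas = nR ln(P₁/P₂) = 5.71 × 8.314 × ln(138/264) = -30.8 J/K.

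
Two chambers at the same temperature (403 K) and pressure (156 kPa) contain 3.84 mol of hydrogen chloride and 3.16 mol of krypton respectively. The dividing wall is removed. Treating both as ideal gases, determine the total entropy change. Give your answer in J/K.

ΔS_mix = 40.1 J/K

Mole fractions: x_A = 3.84/7 = 0.549, x_B = 0.451.
ΔS_mix = −R(n_A ln x_A + n_B ln x_B) = −8.314 × (3.84 ln 0.549 + 3.16 ln 0.451) = 40.1 J/K.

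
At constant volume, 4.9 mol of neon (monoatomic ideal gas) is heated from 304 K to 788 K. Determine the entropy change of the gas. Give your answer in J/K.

At constant volume, ΔS = nC_V ln(T₂/T₁) with C_V = 3R/2 = 12.47 J mol⁻¹ K⁻¹.
ΔS = 4.9 × 12.47 × ln(788/304) = 58.2 J/K.

ΔS = 58.2 J/K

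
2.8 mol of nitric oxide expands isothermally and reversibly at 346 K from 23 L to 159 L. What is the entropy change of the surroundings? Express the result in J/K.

ΔS_surr = -45 J/K

For an isothermal ideal gas ΔS_gas = nR ln(V₂/V₁) = 2.8 × 8.314 × ln(159/23) = 45 J/K.
The process is reversible, so ΔS_surr = −ΔS_gas = -45 J/K and ΔS_universe = 0.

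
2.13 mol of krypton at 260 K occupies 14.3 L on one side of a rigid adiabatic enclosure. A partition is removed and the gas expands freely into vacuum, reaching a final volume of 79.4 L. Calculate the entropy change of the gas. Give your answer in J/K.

No heat is exchanged and no work is done, so the ideal-gas temperature stays constant.
Entropy is a state function; using a reversible isothermal path, ΔS_gas = nR ln(V₂/V₁) = 2.13 × 8.314 × ln(79.4/14.3) = 30.4 J/K.

ΔS_gas = 30.4 J/K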